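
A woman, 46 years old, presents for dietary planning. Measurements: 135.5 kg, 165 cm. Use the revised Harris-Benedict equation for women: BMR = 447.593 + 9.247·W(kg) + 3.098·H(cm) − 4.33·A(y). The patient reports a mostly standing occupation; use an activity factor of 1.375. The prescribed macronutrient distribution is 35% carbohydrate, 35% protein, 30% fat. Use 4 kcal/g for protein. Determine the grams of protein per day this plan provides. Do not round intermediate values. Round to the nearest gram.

242 g/day

Harris-Benedict: BMR = 447.593 + 9.247(135.5) + 3.098(165) − 4.33(46) = 2012.5515 kcal/day.
TEE = 2012.5515 × 1.375 = 2767.2583 kcal/day.
Protein energy = 35% × 2767.2583 = 968.5404 kcal.
Protein = 968.5404 ÷ 4 kcal/g = 242.1351 g.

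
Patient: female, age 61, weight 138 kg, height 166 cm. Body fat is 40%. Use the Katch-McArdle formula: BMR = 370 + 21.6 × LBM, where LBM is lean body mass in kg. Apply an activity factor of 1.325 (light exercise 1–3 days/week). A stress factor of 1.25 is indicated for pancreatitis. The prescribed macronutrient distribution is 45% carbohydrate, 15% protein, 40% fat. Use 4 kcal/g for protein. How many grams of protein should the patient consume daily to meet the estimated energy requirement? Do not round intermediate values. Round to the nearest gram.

134 g/day

LBM = 138 × (1 − 0.4) = 82.8 kg. Katch-McArdle: BMR = 370 + 21.6 × 82.8 = 2158.48 kcal/day.
TEE = 2158.48 × 1.325 = 2859.986 kcal/day.
With stress factor 1.25: 2859.986 × 1.25 = 3574.9825 kcal/day.
Protein energy = 15% × 3574.9825 = 536.2474 kcal.
Protein = 536.2474 ÷ 4 kcal/g = 134.0618 g.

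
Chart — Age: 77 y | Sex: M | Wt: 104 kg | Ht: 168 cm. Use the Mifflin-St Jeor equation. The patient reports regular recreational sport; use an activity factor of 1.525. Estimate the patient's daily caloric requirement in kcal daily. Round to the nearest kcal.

Mifflin-St Jeor (male): BMR = 10(104) + 6.25(168) − 5(77) + 5 = 1040 + 1050 − 385 + 5 = 1710 kcal/day.
TEE = BMR × activity factor = 1710 × 1.525 = 2607.75 kcal/day.

2608 kcal daily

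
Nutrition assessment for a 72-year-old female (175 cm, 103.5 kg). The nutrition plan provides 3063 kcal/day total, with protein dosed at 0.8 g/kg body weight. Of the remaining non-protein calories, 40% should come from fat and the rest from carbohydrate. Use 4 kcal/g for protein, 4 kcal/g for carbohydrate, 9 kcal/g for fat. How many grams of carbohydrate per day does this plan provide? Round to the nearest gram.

410 g/day

Protein = 0.8 × 103.5 = 82.8 g → 82.8 × 4 = 331.2 kcal.
Non-protein calories = 3063 − 331.2 = 2731.8 kcal.
Fat: 40% × 2731.8 = 1092.72 kcal; carbohydrate: 1639.08 kcal.
Carbohydrate: 1639.08 kcal ÷ 4 kcal/g = 409.77 g.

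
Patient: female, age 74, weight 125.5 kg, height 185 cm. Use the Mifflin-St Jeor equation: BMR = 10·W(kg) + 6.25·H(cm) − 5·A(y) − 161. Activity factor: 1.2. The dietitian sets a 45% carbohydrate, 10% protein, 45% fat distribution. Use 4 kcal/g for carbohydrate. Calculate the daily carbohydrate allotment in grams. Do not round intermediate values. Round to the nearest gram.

254 g/day

Mifflin-St Jeor (female): BMR = 10(125.5) + 6.25(185) − 5(74) − 161 = 1255 + 1156.25 − 370 − 161 = 1880.25 kcal/day.
TEE = 1880.25 × 1.2 = 2256.3 kcal/day.
Carbohydrate energy = 45% × 2256.3 = 1015.335 kcal.
Carbohydrate = 1015.335 ÷ 4 kcal/g = 253.8338 g.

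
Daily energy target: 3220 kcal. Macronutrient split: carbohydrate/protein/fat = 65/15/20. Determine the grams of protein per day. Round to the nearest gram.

Protein energy = 15% × 3220 = 483 kcal.
At 4 kcal/g: 483 ÷ 4 = 120.75 g.

121 g/day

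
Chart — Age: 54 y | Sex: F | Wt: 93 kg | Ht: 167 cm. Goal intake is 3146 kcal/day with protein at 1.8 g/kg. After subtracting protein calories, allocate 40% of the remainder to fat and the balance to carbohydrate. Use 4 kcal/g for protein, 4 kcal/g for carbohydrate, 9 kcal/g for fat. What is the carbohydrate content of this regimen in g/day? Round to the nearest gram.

371 g/day

Protein = 1.8 × 93 = 167.4 g → 167.4 × 4 = 669.6 kcal.
Non-protein calories = 3146 − 669.6 = 2476.4 kcal.
Fat: 40% × 2476.4 = 990.56 kcal; carbohydrate: 1485.84 kcal.
Carbohydrate: 1485.84 kcal ÷ 4 kcal/g = 371.46 g.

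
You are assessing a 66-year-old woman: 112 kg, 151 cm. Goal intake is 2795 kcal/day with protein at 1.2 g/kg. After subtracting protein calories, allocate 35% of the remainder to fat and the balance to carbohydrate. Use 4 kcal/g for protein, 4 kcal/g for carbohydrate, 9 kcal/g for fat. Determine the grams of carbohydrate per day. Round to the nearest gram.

Protein = 1.2 × 112 = 134.4 g → 134.4 × 4 = 537.6 kcal.
Non-protein calories = 2795 − 537.6 = 2257.4 kcal.
Fat: 35% × 2257.4 = 790.09 kcal; carbohydrate: 1467.31 kcal.
Carbohydrate: 1467.31 kcal ÷ 4 kcal/g = 366.8275 g.

367 g/day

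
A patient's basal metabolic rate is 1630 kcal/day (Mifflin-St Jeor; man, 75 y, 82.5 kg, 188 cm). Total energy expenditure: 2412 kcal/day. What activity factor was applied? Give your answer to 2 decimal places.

1.48

Activity factor = TEE ÷ BMR = 2412 ÷ 1630 = 1.48.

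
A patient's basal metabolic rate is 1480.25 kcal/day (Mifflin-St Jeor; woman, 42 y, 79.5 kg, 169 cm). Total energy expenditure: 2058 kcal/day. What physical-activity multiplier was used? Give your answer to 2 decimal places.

Activity factor = TEE ÷ BMR = 2058 ÷ 1480.25 = 1.39.

1.39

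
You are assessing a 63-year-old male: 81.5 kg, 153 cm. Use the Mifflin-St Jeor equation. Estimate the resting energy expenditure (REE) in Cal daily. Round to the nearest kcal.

1461 Cal daily

Mifflin-St Jeor (male): BMR = 10(81.5) + 6.25(153) − 5(63) + 5 = 815 + 956.25 − 315 + 5 = 1461.25 kcal/day.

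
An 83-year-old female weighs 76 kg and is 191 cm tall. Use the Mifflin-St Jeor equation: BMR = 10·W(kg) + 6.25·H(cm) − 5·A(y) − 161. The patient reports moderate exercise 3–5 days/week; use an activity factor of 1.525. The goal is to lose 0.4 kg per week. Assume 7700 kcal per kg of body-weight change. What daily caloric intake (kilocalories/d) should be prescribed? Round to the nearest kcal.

Mifflin-St Jeor (female): BMR = 10(76) + 6.25(191) − 5(83) − 161 = 760 + 1193.75 − 415 − 161 = 1377.75 kcal/day.
TEE = 1377.75 × 1.525 = 2101.0688 kcal/day.
Required daily deficit = 0.4 × 7700 ÷ 7 = 440 kcal/day.
Target intake = 2101.0688 − 440 = 1661.0688 kcal/day.

1661 kilocalories/d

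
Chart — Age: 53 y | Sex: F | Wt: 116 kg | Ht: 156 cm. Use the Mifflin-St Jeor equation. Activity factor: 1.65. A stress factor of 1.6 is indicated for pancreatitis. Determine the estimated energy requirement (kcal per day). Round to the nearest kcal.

Mifflin-St Jeor (female): BMR = 10(116) + 6.25(156) − 5(53) − 161 = 1160 + 975 − 265 − 161 = 1709 kcal/day.
TEE = BMR × activity factor = 1709 × 1.65 = 2819.85 kcal/day.
Apply stress factor: 2819.85 × 1.6 = 4511.76 kcal/day.

4512 kcal per day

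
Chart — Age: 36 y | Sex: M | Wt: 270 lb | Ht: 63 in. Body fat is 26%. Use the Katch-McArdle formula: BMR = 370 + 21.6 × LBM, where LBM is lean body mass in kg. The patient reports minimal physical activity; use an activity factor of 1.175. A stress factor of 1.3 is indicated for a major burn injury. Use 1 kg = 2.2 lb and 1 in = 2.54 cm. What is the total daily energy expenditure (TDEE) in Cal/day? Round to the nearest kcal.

Convert to metric: weight = 270 ÷ 2.2 = 122.7273 kg; height = 63 × 2.54 = 160.02 cm.
LBM = 122.7273 × (1 − 0.26) = 90.8182 kg. Katch-McArdle: BMR = 370 + 21.6 × 90.8182 = 2331.6727 kcal/day.
TEE = BMR × activity factor = 2331.6727 × 1.175 = 2739.7155 kcal/day.
Apply stress factor: 2739.7155 × 1.3 = 3561.6301 kcal/day.

3562 Cal/day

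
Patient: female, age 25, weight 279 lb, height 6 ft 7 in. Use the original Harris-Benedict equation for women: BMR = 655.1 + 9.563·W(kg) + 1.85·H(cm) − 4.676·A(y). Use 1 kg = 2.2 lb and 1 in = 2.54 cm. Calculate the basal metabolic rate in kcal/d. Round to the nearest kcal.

Convert to metric: weight = 279 ÷ 2.2 = 126.8182 kg; height = (6×12 + 7) × 2.54 = 79 × 2.54 = 200.66 cm.
Harris-Benedict: BMR = 655.1 + 9.563(126.8182) + 1.85(200.66) − 4.676(25) = 2122.1833 kcal/day.

2122 kcal/d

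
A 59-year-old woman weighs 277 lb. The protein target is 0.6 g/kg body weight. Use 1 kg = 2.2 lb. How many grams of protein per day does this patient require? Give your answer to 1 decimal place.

Weight in kg = 277 ÷ 2.2 = 125.9091 kg.
Protein = 0.6 g/kg × 125.9091 kg = 75.5455 g/day.

75.5 g/day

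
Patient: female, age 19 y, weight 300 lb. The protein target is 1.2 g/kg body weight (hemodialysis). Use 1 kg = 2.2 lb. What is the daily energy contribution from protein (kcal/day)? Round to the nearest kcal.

Weight in kg = 300 ÷ 2.2 = 136.3636 kg.
Protein = 1.2 g/kg × 136.3636 kg = 163.6364 g/day.
Protein energy = 163.6364 g × 4 kcal/g = 654.5455 kcal/day.

655 kcal/day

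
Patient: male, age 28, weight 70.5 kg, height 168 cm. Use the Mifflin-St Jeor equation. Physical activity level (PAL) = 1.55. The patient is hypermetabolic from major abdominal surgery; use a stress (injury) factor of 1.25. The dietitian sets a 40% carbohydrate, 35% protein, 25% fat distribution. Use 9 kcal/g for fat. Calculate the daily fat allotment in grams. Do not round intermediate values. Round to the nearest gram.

87 g/day

Mifflin-St Jeor (male): BMR = 10(70.5) + 6.25(168) − 5(28) + 5 = 705 + 1050 − 140 + 5 = 1620 kcal/day.
TEE = 1620 × 1.55 = 2511 kcal/day.
With stress factor 1.25: 2511 × 1.25 = 3138.75 kcal/day.
Fat energy = 25% × 3138.75 = 784.6875 kcal.
Fat = 784.6875 ÷ 9 kcal/g = 87.1875 g.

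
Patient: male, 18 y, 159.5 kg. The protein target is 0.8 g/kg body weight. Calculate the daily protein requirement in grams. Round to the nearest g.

Protein = 0.8 g/kg × 159.5 kg = 127.6 g/day.

128 g/day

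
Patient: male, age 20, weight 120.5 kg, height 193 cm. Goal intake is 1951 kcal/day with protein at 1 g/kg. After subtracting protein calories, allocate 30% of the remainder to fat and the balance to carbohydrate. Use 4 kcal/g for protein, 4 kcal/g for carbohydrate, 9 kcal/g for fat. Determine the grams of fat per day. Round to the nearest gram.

49 g/day

Protein = 1 × 120.5 = 120.5 g → 120.5 × 4 = 482 kcal.
Non-protein calories = 1951 − 482 = 1469 kcal.
Fat: 30% × 1469 = 440.7 kcal; carbohydrate: 1028.3 kcal.
Fat: 440.7 kcal ÷ 9 kcal/g = 48.9667 g.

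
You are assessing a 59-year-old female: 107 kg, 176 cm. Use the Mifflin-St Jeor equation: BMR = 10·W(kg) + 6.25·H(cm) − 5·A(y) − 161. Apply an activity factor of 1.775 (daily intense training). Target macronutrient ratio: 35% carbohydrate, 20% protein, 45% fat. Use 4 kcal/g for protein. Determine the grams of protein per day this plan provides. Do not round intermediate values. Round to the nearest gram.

Mifflin-St Jeor (female): BMR = 10(107) + 6.25(176) − 5(59) − 161 = 1070 + 1100 − 295 − 161 = 1714 kcal/day.
TEE = 1714 × 1.775 = 3042.35 kcal/day.
Protein energy = 20% × 3042.35 = 608.47 kcal.
Protein = 608.47 ÷ 4 kcal/g = 152.1175 g.

152 g/day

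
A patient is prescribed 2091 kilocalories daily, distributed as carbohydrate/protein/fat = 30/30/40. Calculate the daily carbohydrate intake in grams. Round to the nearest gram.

Carbohydrate energy = 30% × 2091 = 627.3 kcal.
At 4 kcal/g: 627.3 ÷ 4 = 156.825 g.

157 g/day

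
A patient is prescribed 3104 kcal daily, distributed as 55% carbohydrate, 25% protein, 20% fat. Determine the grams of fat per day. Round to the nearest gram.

69 g/day

Fat energy = 20% × 3104 = 620.8 kcal.
At 9 kcal/g: 620.8 ÷ 9 = 68.9778 g.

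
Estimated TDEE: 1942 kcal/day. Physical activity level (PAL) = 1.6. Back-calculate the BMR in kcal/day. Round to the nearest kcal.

BMR = TEE ÷ activity factor = 1942 ÷ 1.6 = 1213.75 kcal/day.

1214 kcal/day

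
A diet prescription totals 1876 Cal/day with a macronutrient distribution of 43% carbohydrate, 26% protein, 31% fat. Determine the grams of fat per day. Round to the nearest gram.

65 g/day

Fat energy = 31% × 1876 = 581.56 kcal.
At 9 kcal/g: 581.56 ÷ 9 = 64.6178 g.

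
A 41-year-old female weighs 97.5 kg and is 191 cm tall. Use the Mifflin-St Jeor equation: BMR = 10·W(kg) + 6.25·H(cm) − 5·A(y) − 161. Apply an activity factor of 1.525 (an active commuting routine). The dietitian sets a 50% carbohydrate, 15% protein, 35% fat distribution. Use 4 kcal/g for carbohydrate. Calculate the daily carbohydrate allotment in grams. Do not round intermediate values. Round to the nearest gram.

344 g/day

Mifflin-St Jeor (female): BMR = 10(97.5) + 6.25(191) − 5(41) − 161 = 975 + 1193.75 − 205 − 161 = 1802.75 kcal/day.
TEE = 1802.75 × 1.525 = 2749.1938 kcal/day.
Carbohydrate energy = 50% × 2749.1938 = 1374.5969 kcal.
Carbohydrate = 1374.5969 ÷ 4 kcal/g = 343.6492 g.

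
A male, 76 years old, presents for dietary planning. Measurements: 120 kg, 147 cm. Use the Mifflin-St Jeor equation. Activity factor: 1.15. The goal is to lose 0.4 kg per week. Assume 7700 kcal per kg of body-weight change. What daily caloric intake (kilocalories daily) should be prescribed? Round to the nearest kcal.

Mifflin-St Jeor (male): BMR = 10(120) + 6.25(147) − 5(76) + 5 = 1200 + 918.75 − 380 + 5 = 1743.75 kcal/day.
TEE = 1743.75 × 1.15 = 2005.3125 kcal/day.
Required daily deficit = 0.4 × 7700 ÷ 7 = 440 kcal/day.
Target intake = 2005.3125 − 440 = 1565.3125 kcal/day.

1565 kilocalories daily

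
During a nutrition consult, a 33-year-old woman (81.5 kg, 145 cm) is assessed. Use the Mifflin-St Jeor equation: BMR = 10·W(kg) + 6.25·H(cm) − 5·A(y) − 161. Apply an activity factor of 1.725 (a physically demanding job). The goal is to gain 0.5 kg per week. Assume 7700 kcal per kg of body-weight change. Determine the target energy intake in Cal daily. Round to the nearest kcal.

2957 Cal daily

Mifflin-St Jeor (female): BMR = 10(81.5) + 6.25(145) − 5(33) − 161 = 815 + 906.25 − 165 − 161 = 1395.25 kcal/day.
TEE = 1395.25 × 1.725 = 2406.8063 kcal/day.
Required daily surplus = 0.5 × 7700 ÷ 7 = 550 kcal/day.
Target intake = 2406.8063 + 550 = 2956.8063 kcal/day.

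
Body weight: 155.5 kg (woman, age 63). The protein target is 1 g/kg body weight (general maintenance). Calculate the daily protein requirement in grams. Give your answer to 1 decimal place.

155.5 g/day

Protein = 1 g/kg × 155.5 kg = 155.5 g/day.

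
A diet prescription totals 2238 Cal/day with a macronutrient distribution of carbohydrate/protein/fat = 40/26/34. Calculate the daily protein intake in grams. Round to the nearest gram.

Protein energy = 26% × 2238 = 581.88 kcal.
At 4 kcal/g: 581.88 ÷ 4 = 145.47 g.

145 g/day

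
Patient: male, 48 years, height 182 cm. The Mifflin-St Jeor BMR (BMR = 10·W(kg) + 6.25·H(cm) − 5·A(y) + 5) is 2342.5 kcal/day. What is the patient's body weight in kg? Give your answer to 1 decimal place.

2342.5 = 10·W + 6.25(182) − 5(48) + 5
10·W = 2342.5 − 902.5 = 1440, so W = 144 kg.

144.0 kg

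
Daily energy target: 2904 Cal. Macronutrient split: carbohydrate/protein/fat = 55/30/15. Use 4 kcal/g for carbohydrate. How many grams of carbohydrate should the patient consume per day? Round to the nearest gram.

Carbohydrate energy = 55% × 2904 = 1597.2 kcal.
At 4 kcal/g: 1597.2 ÷ 4 = 399.3 g.

399 g/day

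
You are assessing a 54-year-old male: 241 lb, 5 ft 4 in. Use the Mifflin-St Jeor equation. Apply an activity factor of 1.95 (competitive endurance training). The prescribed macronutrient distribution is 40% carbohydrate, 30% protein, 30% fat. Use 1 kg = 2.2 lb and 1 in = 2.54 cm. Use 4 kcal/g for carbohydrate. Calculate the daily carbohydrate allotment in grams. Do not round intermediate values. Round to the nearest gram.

Convert to metric: weight = 241 ÷ 2.2 = 109.5455 kg; height = (5×12 + 4) × 2.54 = 64 × 2.54 = 162.56 cm.
Mifflin-St Jeor (male): BMR = 10(109.5455) + 6.25(162.56) − 5(54) + 5 = 1095.4545 + 1016 − 270 + 5 = 1846.4545 kcal/day.
TEE = 1846.4545 × 1.95 = 3600.5864 kcal/day.
Carbohydrate energy = 40% × 3600.5864 = 1440.2345 kcal.
Carbohydrate = 1440.2345 ÷ 4 kcal/g = 360.0586 g.

360 g/day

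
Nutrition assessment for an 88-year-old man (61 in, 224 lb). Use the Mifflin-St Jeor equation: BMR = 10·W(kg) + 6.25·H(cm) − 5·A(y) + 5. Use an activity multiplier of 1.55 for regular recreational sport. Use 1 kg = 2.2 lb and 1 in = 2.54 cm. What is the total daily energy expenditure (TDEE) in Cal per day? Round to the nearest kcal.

2405 Cal per day

Convert to metric: weight = 224 ÷ 2.2 = 101.8182 kg; height = 61 × 2.54 = 154.94 cm.
Mifflin-St Jeor (male): BMR = 10(101.8182) + 6.25(154.94) − 5(88) + 5 = 1018.1818 + 968.375 − 440 + 5 = 1551.5568 kcal/day.
TEE = BMR × activity factor = 1551.5568 × 1.55 = 2404.9131 kcal/day.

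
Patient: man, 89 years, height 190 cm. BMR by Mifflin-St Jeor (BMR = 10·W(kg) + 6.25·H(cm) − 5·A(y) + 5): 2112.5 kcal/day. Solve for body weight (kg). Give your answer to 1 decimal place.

2112.5 = 10·W + 6.25(190) − 5(89) + 5
10·W = 2112.5 − 747.5 = 1365, so W = 136.5 kg.

136.5 kg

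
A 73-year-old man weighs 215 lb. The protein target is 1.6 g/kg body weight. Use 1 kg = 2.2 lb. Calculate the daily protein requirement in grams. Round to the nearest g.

Weight in kg = 215 ÷ 2.2 = 97.7273 kg.
Protein = 1.6 g/kg × 97.7273 kg = 156.3636 g/day.

156 g/day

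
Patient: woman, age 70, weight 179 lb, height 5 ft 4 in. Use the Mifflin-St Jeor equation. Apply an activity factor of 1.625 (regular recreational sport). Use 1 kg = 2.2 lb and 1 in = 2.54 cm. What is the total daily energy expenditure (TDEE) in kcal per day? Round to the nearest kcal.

Convert to metric: weight = 179 ÷ 2.2 = 81.3636 kg; height = (5×12 + 4) × 2.54 = 64 × 2.54 = 162.56 cm.
Mifflin-St Jeor (female): BMR = 10(81.3636) + 6.25(162.56) − 5(70) − 161 = 813.6364 + 1016 − 350 − 161 = 1318.6364 kcal/day.
TEE = BMR × activity factor = 1318.6364 × 1.625 = 2142.7841 kcal/day.

2143 kcal per day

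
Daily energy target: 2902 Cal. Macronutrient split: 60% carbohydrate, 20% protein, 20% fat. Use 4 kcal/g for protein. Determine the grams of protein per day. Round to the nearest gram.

Protein energy = 20% × 2902 = 580.4 kcal.
At 4 kcal/g: 580.4 ÷ 4 = 145.1 g.

145 g/day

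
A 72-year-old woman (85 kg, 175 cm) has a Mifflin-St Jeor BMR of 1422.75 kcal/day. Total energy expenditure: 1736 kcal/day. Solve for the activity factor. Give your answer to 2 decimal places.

1.22

Activity factor = TEE ÷ BMR = 1736 ÷ 1422.75 = 1.22.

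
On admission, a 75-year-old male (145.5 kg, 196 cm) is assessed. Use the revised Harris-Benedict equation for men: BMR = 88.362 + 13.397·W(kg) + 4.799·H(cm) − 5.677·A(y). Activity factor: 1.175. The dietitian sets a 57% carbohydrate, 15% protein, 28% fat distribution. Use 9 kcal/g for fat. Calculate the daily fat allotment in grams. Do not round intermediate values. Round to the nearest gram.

93 g/day

Harris-Benedict: BMR = 88.362 + 13.397(145.5) + 4.799(196) − 5.677(75) = 2552.4545 kcal/day.
TEE = 2552.4545 × 1.175 = 2999.134 kcal/day.
Fat energy = 28% × 2999.134 = 839.7575 kcal.
Fat = 839.7575 ÷ 9 kcal/g = 93.3064 g.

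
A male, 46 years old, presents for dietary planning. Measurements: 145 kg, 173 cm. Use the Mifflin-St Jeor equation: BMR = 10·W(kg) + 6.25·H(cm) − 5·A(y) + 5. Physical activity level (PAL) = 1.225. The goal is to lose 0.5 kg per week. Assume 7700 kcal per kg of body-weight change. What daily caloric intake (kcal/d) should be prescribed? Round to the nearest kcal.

Mifflin-St Jeor (male): BMR = 10(145) + 6.25(173) − 5(46) + 5 = 1450 + 1081.25 − 230 + 5 = 2306.25 kcal/day.
TEE = 2306.25 × 1.225 = 2825.1563 kcal/day.
Required daily deficit = 0.5 × 7700 ÷ 7 = 550 kcal/day.
Target intake = 2825.1563 − 550 = 2275.1563 kcal/day.

2275 kcal/d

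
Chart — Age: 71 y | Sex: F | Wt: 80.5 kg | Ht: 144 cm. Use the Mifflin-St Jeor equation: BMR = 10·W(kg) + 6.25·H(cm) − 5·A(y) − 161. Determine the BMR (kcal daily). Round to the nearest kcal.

Mifflin-St Jeor (female): BMR = 10(80.5) + 6.25(144) − 5(71) − 161 = 805 + 900 − 355 − 161 = 1189 kcal/day.

1189 kcal daily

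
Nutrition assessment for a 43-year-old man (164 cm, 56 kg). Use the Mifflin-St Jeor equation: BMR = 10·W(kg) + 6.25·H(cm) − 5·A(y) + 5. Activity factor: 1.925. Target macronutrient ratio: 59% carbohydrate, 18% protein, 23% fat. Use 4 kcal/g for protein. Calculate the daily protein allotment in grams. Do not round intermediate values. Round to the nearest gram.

Mifflin-St Jeor (male): BMR = 10(56) + 6.25(164) − 5(43) + 5 = 560 + 1025 − 215 + 5 = 1375 kcal/day.
TEE = 1375 × 1.925 = 2646.875 kcal/day.
Protein energy = 18% × 2646.875 = 476.4375 kcal.
Protein = 476.4375 ÷ 4 kcal/g = 119.1094 g.

119 g/day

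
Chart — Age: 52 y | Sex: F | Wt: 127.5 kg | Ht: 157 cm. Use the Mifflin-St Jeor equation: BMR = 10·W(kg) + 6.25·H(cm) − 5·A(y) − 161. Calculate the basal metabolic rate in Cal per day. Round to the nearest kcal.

1835 Cal per day

Mifflin-St Jeor (female): BMR = 10(127.5) + 6.25(157) − 5(52) − 161 = 1275 + 981.25 − 260 − 161 = 1835.25 kcal/day.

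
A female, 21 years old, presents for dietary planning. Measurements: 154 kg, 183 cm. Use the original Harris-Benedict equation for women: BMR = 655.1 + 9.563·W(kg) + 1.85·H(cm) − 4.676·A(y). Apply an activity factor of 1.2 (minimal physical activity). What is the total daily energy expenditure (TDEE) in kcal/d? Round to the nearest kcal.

Harris-Benedict: BMR = 655.1 + 9.563(154) + 1.85(183) − 4.676(21) = 2368.156 kcal/day.
TEE = BMR × activity factor = 2368.156 × 1.2 = 2841.7872 kcal/day.

2842 kcal/d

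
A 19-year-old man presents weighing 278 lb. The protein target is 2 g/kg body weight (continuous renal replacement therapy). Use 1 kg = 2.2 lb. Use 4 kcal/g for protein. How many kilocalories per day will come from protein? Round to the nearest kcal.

1011 kcal/day

Weight in kg = 278 ÷ 2.2 = 126.3636 kg.
Protein = 2 g/kg × 126.3636 kg = 252.7273 g/day.
Protein energy = 252.7273 g × 4 kcal/g = 1010.9091 kcal/day.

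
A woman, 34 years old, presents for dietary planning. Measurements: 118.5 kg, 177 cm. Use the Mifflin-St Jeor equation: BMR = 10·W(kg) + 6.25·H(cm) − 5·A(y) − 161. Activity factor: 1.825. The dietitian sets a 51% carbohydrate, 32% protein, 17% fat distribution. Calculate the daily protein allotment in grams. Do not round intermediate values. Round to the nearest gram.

286 g/day

Mifflin-St Jeor (female): BMR = 10(118.5) + 6.25(177) − 5(34) − 161 = 1185 + 1106.25 − 170 − 161 = 1960.25 kcal/day.
TEE = 1960.25 × 1.825 = 3577.4563 kcal/day.
Protein energy = 32% × 3577.4563 = 1144.786 kcal.
Protein = 1144.786 ÷ 4 kcal/g = 286.1965 g.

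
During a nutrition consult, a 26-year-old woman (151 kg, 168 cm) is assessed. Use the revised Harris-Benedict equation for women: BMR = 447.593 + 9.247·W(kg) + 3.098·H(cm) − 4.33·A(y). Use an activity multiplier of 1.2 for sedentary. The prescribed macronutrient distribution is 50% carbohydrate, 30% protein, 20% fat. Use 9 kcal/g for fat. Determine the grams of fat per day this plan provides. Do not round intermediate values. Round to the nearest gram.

Harris-Benedict: BMR = 447.593 + 9.247(151) + 3.098(168) − 4.33(26) = 2251.774 kcal/day.
TEE = 2251.774 × 1.2 = 2702.1288 kcal/day.
Fat energy = 20% × 2702.1288 = 540.4258 kcal.
Fat = 540.4258 ÷ 9 kcal/g = 60.0473 g.

60 g/day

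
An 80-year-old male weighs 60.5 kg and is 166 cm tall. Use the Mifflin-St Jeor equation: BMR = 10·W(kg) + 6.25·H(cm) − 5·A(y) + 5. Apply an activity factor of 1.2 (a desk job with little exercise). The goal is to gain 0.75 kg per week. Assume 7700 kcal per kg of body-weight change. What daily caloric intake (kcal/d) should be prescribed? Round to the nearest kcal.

2322 kcal/d

Mifflin-St Jeor (male): BMR = 10(60.5) + 6.25(166) − 5(80) + 5 = 605 + 1037.5 − 400 + 5 = 1247.5 kcal/day.
TEE = 1247.5 × 1.2 = 1497 kcal/day.
Required daily surplus = 0.75 × 7700 ÷ 7 = 825 kcal/day.
Target intake = 1497 + 825 = 2322 kcal/day.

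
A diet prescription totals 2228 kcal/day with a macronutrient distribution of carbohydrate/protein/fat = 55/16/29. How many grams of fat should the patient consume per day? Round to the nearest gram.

72 g/day

Fat energy = 29% × 2228 = 646.12 kcal.
At 9 kcal/g: 646.12 ÷ 9 = 71.7911 g.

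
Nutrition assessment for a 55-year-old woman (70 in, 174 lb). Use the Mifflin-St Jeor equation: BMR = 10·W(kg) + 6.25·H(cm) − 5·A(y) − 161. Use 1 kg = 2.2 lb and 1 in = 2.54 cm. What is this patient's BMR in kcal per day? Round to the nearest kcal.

1466 kcal per day

Convert to metric: weight = 174 ÷ 2.2 = 79.0909 kg; height = 70 × 2.54 = 177.8 cm.
Mifflin-St Jeor (female): BMR = 10(79.0909) + 6.25(177.8) − 5(55) − 161 = 790.9091 + 1111.25 − 275 − 161 = 1466.1591 kcal/day.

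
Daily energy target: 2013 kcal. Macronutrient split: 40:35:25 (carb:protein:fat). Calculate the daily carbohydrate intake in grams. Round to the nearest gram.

201 g/day

Carbohydrate energy = 40% × 2013 = 805.2 kcal.
At 4 kcal/g: 805.2 ÷ 4 = 201.3 g.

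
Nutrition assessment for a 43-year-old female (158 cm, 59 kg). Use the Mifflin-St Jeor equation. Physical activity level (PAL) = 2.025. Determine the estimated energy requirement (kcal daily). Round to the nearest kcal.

2433 kcal daily

Mifflin-St Jeor (female): BMR = 10(59) + 6.25(158) − 5(43) − 161 = 590 + 987.5 − 215 − 161 = 1201.5 kcal/day.
TEE = BMR × activity factor = 1201.5 × 2.025 = 2433.0375 kcal/day.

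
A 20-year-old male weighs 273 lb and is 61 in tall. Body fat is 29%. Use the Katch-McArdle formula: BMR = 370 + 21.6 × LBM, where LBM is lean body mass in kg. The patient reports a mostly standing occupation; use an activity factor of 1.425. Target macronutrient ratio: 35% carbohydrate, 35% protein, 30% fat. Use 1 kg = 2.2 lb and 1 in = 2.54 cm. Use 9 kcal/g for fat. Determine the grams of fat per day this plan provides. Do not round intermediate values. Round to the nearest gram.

108 g/day

Convert to metric: weight = 273 ÷ 2.2 = 124.0909 kg; height = 61 × 2.54 = 154.94 cm.
LBM = 124.0909 × (1 − 0.29) = 88.1045 kg. Katch-McArdle: BMR = 370 + 21.6 × 88.1045 = 2273.0582 kcal/day.
TEE = 2273.0582 × 1.425 = 3239.1079 kcal/day.
Fat energy = 30% × 3239.1079 = 971.7324 kcal.
Fat = 971.7324 ÷ 9 kcal/g = 107.9703 g.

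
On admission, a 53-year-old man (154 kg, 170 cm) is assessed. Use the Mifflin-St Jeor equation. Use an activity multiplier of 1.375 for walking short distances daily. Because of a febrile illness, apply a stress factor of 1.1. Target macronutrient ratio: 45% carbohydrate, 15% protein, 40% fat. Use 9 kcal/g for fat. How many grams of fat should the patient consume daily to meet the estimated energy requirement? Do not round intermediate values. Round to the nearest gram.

157 g/day

Mifflin-St Jeor (male): BMR = 10(154) + 6.25(170) − 5(53) + 5 = 1540 + 1062.5 − 265 + 5 = 2342.5 kcal/day.
TEE = 2342.5 × 1.375 = 3220.9375 kcal/day.
With stress factor 1.1: 3220.9375 × 1.1 = 3543.0313 kcal/day.
Fat energy = 40% × 3543.0313 = 1417.2125 kcal.
Fat = 1417.2125 ÷ 9 kcal/g = 157.4681 g.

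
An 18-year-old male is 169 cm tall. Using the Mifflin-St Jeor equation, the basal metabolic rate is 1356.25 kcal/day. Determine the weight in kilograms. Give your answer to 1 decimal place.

1356.25 = 10·W + 6.25(169) − 5(18) + 5
10·W = 1356.25 − 971.25 = 385, so W = 38.5 kg.

38.5 kg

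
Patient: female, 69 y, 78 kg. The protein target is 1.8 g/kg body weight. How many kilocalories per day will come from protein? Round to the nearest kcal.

Protein = 1.8 g/kg × 78 kg = 140.4 g/day.
Protein energy = 140.4 g × 4 kcal/g = 561.6 kcal/day.

562 kcal/day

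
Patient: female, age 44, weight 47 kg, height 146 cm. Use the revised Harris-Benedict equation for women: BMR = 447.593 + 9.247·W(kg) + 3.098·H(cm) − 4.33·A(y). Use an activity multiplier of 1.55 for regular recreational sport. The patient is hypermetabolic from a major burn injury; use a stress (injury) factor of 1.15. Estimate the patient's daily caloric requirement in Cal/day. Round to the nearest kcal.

Harris-Benedict: BMR = 447.593 + 9.247(47) + 3.098(146) − 4.33(44) = 1143.99 kcal/day.
TEE = BMR × activity factor = 1143.99 × 1.55 = 1773.1845 kcal/day.
Apply stress factor: 1773.1845 × 1.15 = 2039.1622 kcal/day.

2039 Cal/day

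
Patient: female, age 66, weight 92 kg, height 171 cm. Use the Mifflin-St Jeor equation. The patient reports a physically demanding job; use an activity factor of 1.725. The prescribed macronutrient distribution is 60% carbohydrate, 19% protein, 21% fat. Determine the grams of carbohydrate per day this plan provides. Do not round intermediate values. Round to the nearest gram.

388 g/day

Mifflin-St Jeor (female): BMR = 10(92) + 6.25(171) − 5(66) − 161 = 920 + 1068.75 − 330 − 161 = 1497.75 kcal/day.
TEE = 1497.75 × 1.725 = 2583.6188 kcal/day.
Carbohydrate energy = 60% × 2583.6188 = 1550.1713 kcal.
Carbohydrate = 1550.1713 ÷ 4 kcal/g = 387.5428 g.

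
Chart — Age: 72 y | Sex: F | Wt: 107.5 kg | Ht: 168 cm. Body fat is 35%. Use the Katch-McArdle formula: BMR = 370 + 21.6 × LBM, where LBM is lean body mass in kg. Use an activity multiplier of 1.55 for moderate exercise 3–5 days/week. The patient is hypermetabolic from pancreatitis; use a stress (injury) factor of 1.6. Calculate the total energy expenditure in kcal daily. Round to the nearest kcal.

LBM = 107.5 × (1 − 0.35) = 69.875 kg. Katch-McArdle: BMR = 370 + 21.6 × 69.875 = 1879.3 kcal/day.
TEE = BMR × activity factor = 1879.3 × 1.55 = 2912.915 kcal/day.
Apply stress factor: 2912.915 × 1.6 = 4660.664 kcal/day.

4661 kcal daily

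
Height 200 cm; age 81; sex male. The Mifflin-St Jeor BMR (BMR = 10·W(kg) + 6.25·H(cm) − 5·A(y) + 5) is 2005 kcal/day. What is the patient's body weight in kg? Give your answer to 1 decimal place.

2005 = 10·W + 6.25(200) − 5(81) + 5
10·W = 2005 − 850 = 1155, so W = 115.5 kg.

115.5 kg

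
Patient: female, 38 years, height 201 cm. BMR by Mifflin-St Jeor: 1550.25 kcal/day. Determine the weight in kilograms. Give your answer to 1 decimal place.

1550.25 = 10·W + 6.25(201) − 5(38) − 161
10·W = 1550.25 − 905.25 = 645, so W = 64.5 kg.

64.5 kg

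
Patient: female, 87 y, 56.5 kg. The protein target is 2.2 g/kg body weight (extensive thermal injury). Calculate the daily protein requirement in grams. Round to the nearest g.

Protein = 2.2 g/kg × 56.5 kg = 124.3 g/day.

124 g/day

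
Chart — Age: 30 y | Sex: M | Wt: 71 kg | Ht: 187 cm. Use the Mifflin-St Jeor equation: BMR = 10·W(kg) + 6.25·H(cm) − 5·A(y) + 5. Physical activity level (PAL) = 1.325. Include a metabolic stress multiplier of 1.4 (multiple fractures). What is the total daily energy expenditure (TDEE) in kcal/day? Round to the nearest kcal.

Mifflin-St Jeor (male): BMR = 10(71) + 6.25(187) − 5(30) + 5 = 710 + 1168.75 − 150 + 5 = 1733.75 kcal/day.
TEE = BMR × activity factor = 1733.75 × 1.325 = 2297.2188 kcal/day.
Apply stress factor: 2297.2188 × 1.4 = 3216.1063 kcal/day.

3216 kcal/day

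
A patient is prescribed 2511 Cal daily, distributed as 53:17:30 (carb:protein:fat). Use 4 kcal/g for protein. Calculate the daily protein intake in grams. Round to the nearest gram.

107 g/day

Protein energy = 17% × 2511 = 426.87 kcal.
At 4 kcal/g: 426.87 ÷ 4 = 106.7175 g.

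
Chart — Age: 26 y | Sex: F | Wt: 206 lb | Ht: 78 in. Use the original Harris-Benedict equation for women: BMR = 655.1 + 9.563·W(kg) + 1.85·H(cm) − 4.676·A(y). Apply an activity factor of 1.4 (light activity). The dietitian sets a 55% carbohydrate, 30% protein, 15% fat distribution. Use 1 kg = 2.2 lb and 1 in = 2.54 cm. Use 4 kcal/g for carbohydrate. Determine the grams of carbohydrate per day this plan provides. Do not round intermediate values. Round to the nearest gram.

Convert to metric: weight = 206 ÷ 2.2 = 93.6364 kg; height = 78 × 2.54 = 198.12 cm.
Harris-Benedict: BMR = 655.1 + 9.563(93.6364) + 1.85(198.12) − 4.676(26) = 1795.4905 kcal/day.
TEE = 1795.4905 × 1.4 = 2513.6868 kcal/day.
Carbohydrate energy = 55% × 2513.6868 = 1382.5277 kcal.
Carbohydrate = 1382.5277 ÷ 4 kcal/g = 345.6319 g.

346 g/day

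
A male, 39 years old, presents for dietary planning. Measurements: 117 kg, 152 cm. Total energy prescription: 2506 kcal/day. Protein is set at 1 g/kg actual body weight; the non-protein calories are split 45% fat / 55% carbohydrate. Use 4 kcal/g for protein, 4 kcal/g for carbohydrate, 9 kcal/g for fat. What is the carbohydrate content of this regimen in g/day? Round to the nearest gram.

Protein = 1 × 117 = 117 g → 117 × 4 = 468 kcal.
Non-protein calories = 2506 − 468 = 2038 kcal.
Fat: 45% × 2038 = 917.1 kcal; carbohydrate: 1120.9 kcal.
Carbohydrate: 1120.9 kcal ÷ 4 kcal/g = 280.225 g.

280 g/day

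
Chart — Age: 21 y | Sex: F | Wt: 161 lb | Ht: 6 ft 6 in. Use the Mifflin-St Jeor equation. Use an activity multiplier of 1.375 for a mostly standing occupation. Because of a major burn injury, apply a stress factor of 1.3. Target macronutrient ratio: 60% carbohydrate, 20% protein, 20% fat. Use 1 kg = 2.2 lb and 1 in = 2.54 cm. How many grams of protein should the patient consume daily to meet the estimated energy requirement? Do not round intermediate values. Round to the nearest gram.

Convert to metric: weight = 161 ÷ 2.2 = 73.1818 kg; height = (6×12 + 6) × 2.54 = 78 × 2.54 = 198.12 cm.
Mifflin-St Jeor (female): BMR = 10(73.1818) + 6.25(198.12) − 5(21) − 161 = 731.8182 + 1238.25 − 105 − 161 = 1704.0682 kcal/day.
TEE = 1704.0682 × 1.375 = 2343.0938 kcal/day.
With stress factor 1.3: 2343.0938 × 1.3 = 3046.0219 kcal/day.
Protein energy = 20% × 3046.0219 = 609.2044 kcal.
Protein = 609.2044 ÷ 4 kcal/g = 152.3011 g.

152 g/day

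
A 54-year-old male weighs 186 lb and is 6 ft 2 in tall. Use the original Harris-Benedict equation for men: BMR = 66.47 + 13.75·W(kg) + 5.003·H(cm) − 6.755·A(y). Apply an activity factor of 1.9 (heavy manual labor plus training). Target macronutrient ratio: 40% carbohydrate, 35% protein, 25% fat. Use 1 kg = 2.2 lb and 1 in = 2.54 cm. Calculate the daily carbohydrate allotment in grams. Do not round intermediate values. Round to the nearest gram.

343 g/day

Convert to metric: weight = 186 ÷ 2.2 = 84.5455 kg; height = (6×12 + 2) × 2.54 = 74 × 2.54 = 187.96 cm.
Harris-Benedict: BMR = 66.47 + 13.75(84.5455) + 5.003(187.96) − 6.755(54) = 1804.5639 kcal/day.
TEE = 1804.5639 × 1.9 = 3428.6714 kcal/day.
Carbohydrate energy = 40% × 3428.6714 = 1371.4685 kcal.
Carbohydrate = 1371.4685 ÷ 4 kcal/g = 342.8671 g.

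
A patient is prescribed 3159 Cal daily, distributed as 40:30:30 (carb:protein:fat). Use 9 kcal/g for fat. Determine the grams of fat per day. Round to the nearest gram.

105 g/day

Fat energy = 30% × 3159 = 947.7 kcal.
At 9 kcal/g: 947.7 ÷ 9 = 105.3 g.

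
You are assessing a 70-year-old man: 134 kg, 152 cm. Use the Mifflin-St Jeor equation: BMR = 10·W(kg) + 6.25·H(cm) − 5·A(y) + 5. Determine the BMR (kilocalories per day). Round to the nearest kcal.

Mifflin-St Jeor (male): BMR = 10(134) + 6.25(152) − 5(70) + 5 = 1340 + 950 − 350 + 5 = 1945 kcal/day.

1945 kilocalories per day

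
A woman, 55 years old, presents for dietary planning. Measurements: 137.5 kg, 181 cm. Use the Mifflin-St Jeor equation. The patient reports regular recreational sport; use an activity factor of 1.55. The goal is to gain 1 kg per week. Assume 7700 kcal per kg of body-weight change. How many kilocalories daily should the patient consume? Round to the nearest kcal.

Mifflin-St Jeor (female): BMR = 10(137.5) + 6.25(181) − 5(55) − 161 = 1375 + 1131.25 − 275 − 161 = 2070.25 kcal/day.
TEE = 2070.25 × 1.55 = 3208.8875 kcal/day.
Required daily surplus = 1 × 7700 ÷ 7 = 1100 kcal/day.
Target intake = 3208.8875 + 1100 = 4308.8875 kcal/day.

4309 kilocalories daily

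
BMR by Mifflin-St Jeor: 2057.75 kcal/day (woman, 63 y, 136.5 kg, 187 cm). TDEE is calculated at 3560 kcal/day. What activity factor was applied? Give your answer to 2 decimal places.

Activity factor = TEE ÷ BMR = 3560 ÷ 2057.75 = 1.73.

1.73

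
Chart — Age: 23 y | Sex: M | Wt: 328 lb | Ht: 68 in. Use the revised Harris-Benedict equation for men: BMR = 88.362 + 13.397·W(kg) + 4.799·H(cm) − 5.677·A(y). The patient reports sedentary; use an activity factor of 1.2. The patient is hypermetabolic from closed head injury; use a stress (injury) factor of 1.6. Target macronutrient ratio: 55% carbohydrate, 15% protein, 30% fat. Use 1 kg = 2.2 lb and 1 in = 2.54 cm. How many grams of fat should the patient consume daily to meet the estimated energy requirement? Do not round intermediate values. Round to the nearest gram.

Convert to metric: weight = 328 ÷ 2.2 = 149.0909 kg; height = 68 × 2.54 = 172.72 cm.
Harris-Benedict: BMR = 88.362 + 13.397(149.0909) + 4.799(172.72) − 5.677(23) = 2784.0452 kcal/day.
TEE = 2784.0452 × 1.2 = 3340.8542 kcal/day.
With stress factor 1.6: 3340.8542 × 1.6 = 5345.3668 kcal/day.
Fat energy = 30% × 5345.3668 = 1603.61 kcal.
Fat = 1603.61 ÷ 9 kcal/g = 178.1789 g.

178 g/day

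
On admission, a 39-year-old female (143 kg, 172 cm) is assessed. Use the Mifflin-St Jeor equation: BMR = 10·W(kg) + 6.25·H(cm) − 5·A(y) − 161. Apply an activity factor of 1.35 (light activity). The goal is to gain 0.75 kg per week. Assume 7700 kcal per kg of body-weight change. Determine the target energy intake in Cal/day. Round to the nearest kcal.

3726 Cal/day

Mifflin-St Jeor (female): BMR = 10(143) + 6.25(172) − 5(39) − 161 = 1430 + 1075 − 195 − 161 = 2149 kcal/day.
TEE = 2149 × 1.35 = 2901.15 kcal/day.
Required daily surplus = 0.75 × 7700 ÷ 7 = 825 kcal/day.
Target intake = 2901.15 + 825 = 3726.15 kcal/day.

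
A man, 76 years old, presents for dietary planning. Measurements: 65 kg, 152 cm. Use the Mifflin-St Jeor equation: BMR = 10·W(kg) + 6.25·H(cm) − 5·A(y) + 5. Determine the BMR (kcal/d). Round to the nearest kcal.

1225 kcal/d

Mifflin-St Jeor (male): BMR = 10(65) + 6.25(152) − 5(76) + 5 = 650 + 950 − 380 + 5 = 1225 kcal/day.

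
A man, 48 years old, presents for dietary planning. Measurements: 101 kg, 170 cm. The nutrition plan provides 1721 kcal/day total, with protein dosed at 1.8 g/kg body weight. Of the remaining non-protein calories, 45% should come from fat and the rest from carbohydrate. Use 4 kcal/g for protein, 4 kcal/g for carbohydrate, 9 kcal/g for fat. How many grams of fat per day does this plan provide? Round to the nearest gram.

50 g/day

Protein = 1.8 × 101 = 181.8 g → 181.8 × 4 = 727.2 kcal.
Non-protein calories = 1721 − 727.2 = 993.8 kcal.
Fat: 45% × 993.8 = 447.21 kcal; carbohydrate: 546.59 kcal.
Fat: 447.21 kcal ÷ 9 kcal/g = 49.69 g.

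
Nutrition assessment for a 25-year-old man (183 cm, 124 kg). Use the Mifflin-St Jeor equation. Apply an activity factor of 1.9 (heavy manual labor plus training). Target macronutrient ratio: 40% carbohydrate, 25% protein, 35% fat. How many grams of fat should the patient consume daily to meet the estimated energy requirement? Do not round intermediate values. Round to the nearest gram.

Mifflin-St Jeor (male): BMR = 10(124) + 6.25(183) − 5(25) + 5 = 1240 + 1143.75 − 125 + 5 = 2263.75 kcal/day.
TEE = 2263.75 × 1.9 = 4301.125 kcal/day.
Fat energy = 35% × 4301.125 = 1505.3938 kcal.
Fat = 1505.3938 ÷ 9 kcal/g = 167.266 g.

167 g/day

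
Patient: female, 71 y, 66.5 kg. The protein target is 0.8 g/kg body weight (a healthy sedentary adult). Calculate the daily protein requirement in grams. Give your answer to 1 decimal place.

53.2 g/day

Protein = 0.8 g/kg × 66.5 kg = 53.2 g/day.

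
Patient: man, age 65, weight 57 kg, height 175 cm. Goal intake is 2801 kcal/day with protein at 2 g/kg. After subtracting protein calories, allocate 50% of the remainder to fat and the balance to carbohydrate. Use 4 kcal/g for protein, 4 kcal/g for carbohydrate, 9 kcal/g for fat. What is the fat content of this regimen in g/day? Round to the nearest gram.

Protein = 2 × 57 = 114 g → 114 × 4 = 456 kcal.
Non-protein calories = 2801 − 456 = 2345 kcal.
Fat: 50% × 2345 = 1172.5 kcal; carbohydrate: 1172.5 kcal.
Fat: 1172.5 kcal ÷ 9 kcal/g = 130.2778 g.

130 g/day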